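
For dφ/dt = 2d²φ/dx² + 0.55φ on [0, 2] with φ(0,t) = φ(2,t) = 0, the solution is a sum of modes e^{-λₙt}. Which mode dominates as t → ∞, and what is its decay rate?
Eigenvalues: λₙ = 2n²π²/2² - 0.55.
First three modes:
  n=1: λ₁ = 2π²/2² - 0.55 ≈ 4.385
  n=2: λ₂ = 8π²/2² - 0.55 ≈ 19.189
  n=3: λ₃ = 18π²/2² - 0.55 ≈ 43.863
Since 2π²/2² ≈ 4.935 > 0.55, all λₙ > 0.
The n=1 mode decays slowest → dominates as t → ∞.
Asymptotic: φ ~ c₁ sin(πx/2) e^{-λ₁t} with decay rate λ₁ ≈ 4.385.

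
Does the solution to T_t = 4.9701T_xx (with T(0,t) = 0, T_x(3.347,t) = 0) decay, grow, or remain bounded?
T → 0. Heat escapes through the Dirichlet boundary.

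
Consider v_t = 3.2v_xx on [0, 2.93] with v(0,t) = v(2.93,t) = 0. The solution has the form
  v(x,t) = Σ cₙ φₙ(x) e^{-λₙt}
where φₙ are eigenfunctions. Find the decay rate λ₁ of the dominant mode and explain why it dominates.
Eigenvalues: λₙ = 3.2n²π²/2.93².
First three modes:
  n=1: λ₁ = 3.2π²/2.93² ≈ 3.679
  n=2: λ₂ = 12.8π²/2.93² ≈ 14.715 (4× faster decay)
  n=3: λ₃ = 28.8π²/2.93² ≈ 33.11 (9× faster decay)
As t → ∞, higher modes decay exponentially faster. The n=1 mode dominates: v ~ c₁ sin(πx/2.93) e^{-λ₁t}.
Decay rate: λ₁ = 3.2π²/2.93² ≈ 3.679.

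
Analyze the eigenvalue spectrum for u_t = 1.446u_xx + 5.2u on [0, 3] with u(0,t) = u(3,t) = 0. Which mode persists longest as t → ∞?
Eigenvalues: λₙ = 1.446n²π²/3² - 5.2.
First three modes:
  n=1: λ₁ = 1.446π²/3² - 5.2 ≈ -3.614
  n=2: λ₂ = 5.784π²/3² - 5.2 ≈ 1.143
  n=3: λ₃ = 13.014π²/3² - 5.2 ≈ 9.071
Since 1.446π²/3² ≈ 1.586 < 5.2, λ₁ < 0.
The n=1 mode grows fastest (−λₙ is largest for n=1) → dominates.
Asymptotic: u ~ c₁ sin(πx/3) e^{3.614t} (exponential growth at rate −λ₁ ≈ 3.614).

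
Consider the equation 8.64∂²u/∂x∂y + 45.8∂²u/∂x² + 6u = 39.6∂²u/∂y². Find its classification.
Rewriting in standard form: 45.8∂²u/∂x² + 8.64∂²u/∂x∂y - 39.6∂²u/∂y² + 6u = 0. Hyperbolic. (A = 45.8, B = 8.64, C = -39.6 gives B² - 4AC = 7329.3696.)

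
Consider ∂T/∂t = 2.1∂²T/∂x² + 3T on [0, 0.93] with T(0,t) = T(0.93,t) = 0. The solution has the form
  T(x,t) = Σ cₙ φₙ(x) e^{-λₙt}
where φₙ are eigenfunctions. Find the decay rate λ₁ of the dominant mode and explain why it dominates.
Eigenvalues: λₙ = 2.1n²π²/0.93² - 3.
First three modes:
  n=1: λ₁ = 2.1π²/0.93² - 3 ≈ 20.964
  n=2: λ₂ = 8.4π²/0.93² - 3 ≈ 92.855
  n=3: λ₃ = 18.9π²/0.93² - 3 ≈ 212.673
Since 2.1π²/0.93² ≈ 23.964 > 3, all λₙ > 0.
The n=1 mode decays slowest → dominates as t → ∞.
Asymptotic: T ~ c₁ sin(πx/0.93) e^{-λ₁t} with decay rate λ₁ ≈ 20.964.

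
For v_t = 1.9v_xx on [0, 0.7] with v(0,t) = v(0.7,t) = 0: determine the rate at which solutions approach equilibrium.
Eigenvalues: λₙ = 1.9n²π²/0.7².
First three modes:
  n=1: λ₁ = 1.9π²/0.7² ≈ 38.27
  n=2: λ₂ = 7.6π²/0.7² ≈ 153.08 (4× faster decay)
  n=3: λ₃ = 17.1π²/0.7² ≈ 344.429 (9× faster decay)
As t → ∞, higher modes decay exponentially faster. The n=1 mode dominates: v ~ c₁ sin(πx/0.7) e^{-λ₁t}.
Decay rate: λ₁ = 1.9π²/0.7² ≈ 38.27.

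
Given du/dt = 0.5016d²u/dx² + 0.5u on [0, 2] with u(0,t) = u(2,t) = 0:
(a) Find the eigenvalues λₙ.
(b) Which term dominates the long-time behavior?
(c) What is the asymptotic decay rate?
Eigenvalues: λₙ = 0.5016n²π²/2² - 0.5.
First three modes:
  n=1: λ₁ = 0.5016π²/2² - 0.5 ≈ 0.738
  n=2: λ₂ = 2.0064π²/2² - 0.5 ≈ 4.451
  n=3: λ₃ = 4.5144π²/2² - 0.5 ≈ 10.639
Since 0.5016π²/2² ≈ 1.238 > 0.5, all λₙ > 0.
The n=1 mode decays slowest → dominates as t → ∞.
Asymptotic: u ~ c₁ sin(πx/2) e^{-λ₁t} with decay rate λ₁ ≈ 0.738.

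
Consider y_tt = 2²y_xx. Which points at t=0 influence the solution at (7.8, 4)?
Domain of dependence: [-0.2, 15.8]. Signals travel at speed 2, so data within |x - 7.8| ≤ 2·4 = 8 can reach the point.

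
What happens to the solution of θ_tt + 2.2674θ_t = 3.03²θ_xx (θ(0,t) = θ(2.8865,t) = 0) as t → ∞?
θ → 0. Damping (γ=2.2674) dissipates energy; oscillations decay exponentially.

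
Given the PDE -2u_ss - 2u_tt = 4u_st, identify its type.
Rewriting in standard form: -2u_ss - 4u_st - 2u_tt = 0. The second-order coefficients are A = -2, B = -4, C = -2. Since B² - 4AC = 0 = 0, this is a parabolic PDE.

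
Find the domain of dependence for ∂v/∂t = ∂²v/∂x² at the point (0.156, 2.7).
The entire real line. The heat equation has infinite propagation speed: any initial disturbance instantly affects all points (though exponentially small far away).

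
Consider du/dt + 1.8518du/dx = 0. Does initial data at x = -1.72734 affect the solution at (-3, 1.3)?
No. Only data at x = -5.40734 affects (-3, 1.3). Advection has one-way propagation along characteristics.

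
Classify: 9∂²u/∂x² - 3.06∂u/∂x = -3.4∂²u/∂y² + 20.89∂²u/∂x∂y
Rewriting in standard form: 9∂²u/∂x² - 20.89∂²u/∂x∂y + 3.4∂²u/∂y² - 3.06∂u/∂x = 0. Hyperbolic (discriminant = 313.9921).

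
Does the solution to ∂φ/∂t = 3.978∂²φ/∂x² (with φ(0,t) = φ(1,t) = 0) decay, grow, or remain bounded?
φ → 0. Heat diffuses out through both boundaries.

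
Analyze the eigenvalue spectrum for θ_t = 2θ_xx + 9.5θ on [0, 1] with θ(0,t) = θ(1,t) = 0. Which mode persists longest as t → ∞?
Eigenvalues: λₙ = 2n²π²/1² - 9.5.
First three modes:
  n=1: λ₁ = 2π² - 9.5 ≈ 10.239
  n=2: λ₂ = 8π² - 9.5 ≈ 69.457
  n=3: λ₃ = 18π² - 9.5 ≈ 168.153
Since 2π² ≈ 19.739 > 9.5, all λₙ > 0.
The n=1 mode decays slowest → dominates as t → ∞.
Asymptotic: θ ~ c₁ sin(πx/1) e^{-λ₁t} with decay rate λ₁ ≈ 10.239.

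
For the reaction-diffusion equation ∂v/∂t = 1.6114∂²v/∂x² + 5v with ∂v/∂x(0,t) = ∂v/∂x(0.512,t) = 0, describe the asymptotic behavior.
v grows unboundedly. With Neumann BCs the constant mode has diffusion eigenvalue 0, so any r > 0 makes it grow like e^(5t); solution grows exponentially.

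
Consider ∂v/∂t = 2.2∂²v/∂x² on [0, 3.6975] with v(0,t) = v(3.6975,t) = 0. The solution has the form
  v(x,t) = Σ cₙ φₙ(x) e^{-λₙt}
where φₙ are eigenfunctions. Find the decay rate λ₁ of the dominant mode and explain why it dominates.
Eigenvalues: λₙ = 2.2n²π²/3.6975².
First three modes:
  n=1: λ₁ = 2.2π²/3.6975² ≈ 1.588
  n=2: λ₂ = 8.8π²/3.6975² ≈ 6.353 (4× faster decay)
  n=3: λ₃ = 19.8π²/3.6975² ≈ 14.294 (9× faster decay)
As t → ∞, higher modes decay exponentially faster. The n=1 mode dominates: v ~ c₁ sin(πx/3.6975) e^{-λ₁t}.
Decay rate: λ₁ = 2.2π²/3.6975² ≈ 1.588.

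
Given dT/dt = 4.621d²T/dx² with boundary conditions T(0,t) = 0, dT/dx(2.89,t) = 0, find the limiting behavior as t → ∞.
T → 0. Heat escapes through the Dirichlet boundary.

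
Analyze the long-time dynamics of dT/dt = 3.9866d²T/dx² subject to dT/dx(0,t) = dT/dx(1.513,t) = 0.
Long-time behavior: T → constant (steady state). Heat is conserved (no flux at boundaries); solution approaches the spatial average.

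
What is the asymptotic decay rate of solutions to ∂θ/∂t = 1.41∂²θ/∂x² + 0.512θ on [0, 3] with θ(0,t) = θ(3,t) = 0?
Eigenvalues: λₙ = 1.41n²π²/3² - 0.512.
First three modes:
  n=1: λ₁ = 1.41π²/3² - 0.512 ≈ 1.034
  n=2: λ₂ = 5.64π²/3² - 0.512 ≈ 5.673
  n=3: λ₃ = 12.69π²/3² - 0.512 ≈ 13.404
Since 1.41π²/3² ≈ 1.546 > 0.512, all λₙ > 0.
The n=1 mode decays slowest → dominates as t → ∞.
Asymptotic: θ ~ c₁ sin(πx/3) e^{-λ₁t} with decay rate λ₁ ≈ 1.034.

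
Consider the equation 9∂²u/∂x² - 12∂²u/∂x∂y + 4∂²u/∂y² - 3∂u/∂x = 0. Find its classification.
Parabolic. (A = 9, B = -12, C = 4 gives B² - 4AC = 0.)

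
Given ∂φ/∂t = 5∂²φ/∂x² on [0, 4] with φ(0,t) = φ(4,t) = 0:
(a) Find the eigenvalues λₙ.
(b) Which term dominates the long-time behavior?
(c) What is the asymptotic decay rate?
Eigenvalues: λₙ = 5n²π²/4².
First three modes:
  n=1: λ₁ = 5π²/4² ≈ 3.084
  n=2: λ₂ = 20π²/4² ≈ 12.337 (4× faster decay)
  n=3: λ₃ = 45π²/4² ≈ 27.758 (9× faster decay)
As t → ∞, higher modes decay exponentially faster. The n=1 mode dominates: φ ~ c₁ sin(πx/4) e^{-λ₁t}.
Decay rate: λ₁ = 5π²/4² ≈ 3.084.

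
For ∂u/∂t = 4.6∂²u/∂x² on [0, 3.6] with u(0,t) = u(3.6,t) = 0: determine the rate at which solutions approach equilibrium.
Eigenvalues: λₙ = 4.6n²π²/3.6².
First three modes:
  n=1: λ₁ = 4.6π²/3.6² ≈ 3.503
  n=2: λ₂ = 18.4π²/3.6² ≈ 14.012 (4× faster decay)
  n=3: λ₃ = 41.4π²/3.6² ≈ 31.528 (9× faster decay)
As t → ∞, higher modes decay exponentially faster. The n=1 mode dominates: u ~ c₁ sin(πx/3.6) e^{-λ₁t}.
Decay rate: λ₁ = 4.6π²/3.6² ≈ 3.503.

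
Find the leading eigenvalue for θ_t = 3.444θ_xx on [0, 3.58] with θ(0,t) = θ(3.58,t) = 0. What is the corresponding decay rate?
Eigenvalues: λₙ = 3.444n²π²/3.58².
First three modes:
  n=1: λ₁ = 3.444π²/3.58² ≈ 2.652
  n=2: λ₂ = 13.776π²/3.58² ≈ 10.609 (4× faster decay)
  n=3: λ₃ = 30.996π²/3.58² ≈ 23.869 (9× faster decay)
As t → ∞, higher modes decay exponentially faster. The n=1 mode dominates: θ ~ c₁ sin(πx/3.58) e^{-λ₁t}.
Decay rate: λ₁ = 3.444π²/3.58² ≈ 2.652.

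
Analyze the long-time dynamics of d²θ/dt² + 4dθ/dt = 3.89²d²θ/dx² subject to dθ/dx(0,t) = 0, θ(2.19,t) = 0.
Long-time behavior: θ → 0. Damping (γ=4) dissipates energy; oscillations decay exponentially.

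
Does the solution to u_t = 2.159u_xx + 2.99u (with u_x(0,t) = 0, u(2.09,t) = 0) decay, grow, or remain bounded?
u grows unboundedly. Reaction dominates diffusion (r=2.99 > κπ²/(4L²)≈1.22); solution grows exponentially.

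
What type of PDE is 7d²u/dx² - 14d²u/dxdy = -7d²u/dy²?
Rewriting in standard form: 7d²u/dx² - 14d²u/dxdy + 7d²u/dy² = 0. With A = 7, B = -14, C = 7, the discriminant is 0. This is a parabolic PDE.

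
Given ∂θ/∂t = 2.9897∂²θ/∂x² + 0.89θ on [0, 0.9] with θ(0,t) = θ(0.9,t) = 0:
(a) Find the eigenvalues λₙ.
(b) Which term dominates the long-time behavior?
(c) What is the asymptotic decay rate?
Eigenvalues: λₙ = 2.9897n²π²/0.9² - 0.89.
First three modes:
  n=1: λ₁ = 2.9897π²/0.9² - 0.89 ≈ 35.539
  n=2: λ₂ = 11.9588π²/0.9² - 0.89 ≈ 144.824
  n=3: λ₃ = 26.9073π²/0.9² - 0.89 ≈ 326.967
Since 2.9897π²/0.9² ≈ 36.429 > 0.89, all λₙ > 0.
The n=1 mode decays slowest → dominates as t → ∞.
Asymptotic: θ ~ c₁ sin(πx/0.9) e^{-λ₁t} with decay rate λ₁ ≈ 35.539.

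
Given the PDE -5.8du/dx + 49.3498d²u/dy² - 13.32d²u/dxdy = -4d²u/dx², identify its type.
Rewriting in standard form: 4d²u/dx² - 13.32d²u/dxdy + 49.3498d²u/dy² - 5.8du/dx = 0. The second-order coefficients are A = 4, B = -13.32, C = 49.3498. Since B² - 4AC = -612.1744 < 0, this is an elliptic PDE.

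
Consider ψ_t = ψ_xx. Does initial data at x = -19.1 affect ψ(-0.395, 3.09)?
Yes, for any finite x. The heat equation has infinite propagation speed, so all initial data affects all points at any t > 0.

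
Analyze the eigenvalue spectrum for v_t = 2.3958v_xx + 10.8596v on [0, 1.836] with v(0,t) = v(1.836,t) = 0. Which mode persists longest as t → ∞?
Eigenvalues: λₙ = 2.3958n²π²/1.836² - 10.8596.
First three modes:
  n=1: λ₁ = 2.3958π²/1.836² - 10.8596 ≈ -3.845
  n=2: λ₂ = 9.5832π²/1.836² - 10.8596 ≈ 17.199
  n=3: λ₃ = 21.5622π²/1.836² - 10.8596 ≈ 52.272
Since 2.3958π²/1.836² ≈ 7.015 < 10.8596, λ₁ < 0.
The n=1 mode grows fastest (−λₙ is largest for n=1) → dominates.
Asymptotic: v ~ c₁ sin(πx/1.836) e^{3.845t} (exponential growth at rate −λ₁ ≈ 3.845).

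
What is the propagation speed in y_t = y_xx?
Infinite. The heat equation is parabolic, not hyperbolic, so disturbances propagate instantly.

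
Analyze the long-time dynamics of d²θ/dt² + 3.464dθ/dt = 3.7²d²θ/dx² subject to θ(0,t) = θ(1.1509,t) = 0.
Long-time behavior: θ → 0. Damping (γ=3.464) dissipates energy; oscillations decay exponentially.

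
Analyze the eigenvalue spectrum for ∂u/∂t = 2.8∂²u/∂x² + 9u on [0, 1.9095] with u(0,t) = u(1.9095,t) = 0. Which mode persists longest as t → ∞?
Eigenvalues: λₙ = 2.8n²π²/1.9095² - 9.
First three modes:
  n=1: λ₁ = 2.8π²/1.9095² - 9 ≈ -1.421
  n=2: λ₂ = 11.2π²/1.9095² - 9 ≈ 21.316
  n=3: λ₃ = 25.2π²/1.9095² - 9 ≈ 59.212
Since 2.8π²/1.9095² ≈ 7.579 < 9, λ₁ < 0.
The n=1 mode grows fastest (−λₙ is largest for n=1) → dominates.
Asymptotic: u ~ c₁ sin(πx/1.9095) e^{1.421t} (exponential growth at rate −λ₁ ≈ 1.421).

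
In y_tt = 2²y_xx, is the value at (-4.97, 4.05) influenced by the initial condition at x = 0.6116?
Yes. The domain of dependence is [-13.07, 3.13], and 0.6116 ∈ [-13.07, 3.13].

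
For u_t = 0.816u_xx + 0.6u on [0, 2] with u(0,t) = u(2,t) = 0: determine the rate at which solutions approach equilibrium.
Eigenvalues: λₙ = 0.816n²π²/2² - 0.6.
First three modes:
  n=1: λ₁ = 0.816π²/2² - 0.6 ≈ 1.413
  n=2: λ₂ = 3.264π²/2² - 0.6 ≈ 7.454
  n=3: λ₃ = 7.344π²/2² - 0.6 ≈ 17.521
Since 0.816π²/2² ≈ 2.013 > 0.6, all λₙ > 0.
The n=1 mode decays slowest → dominates as t → ∞.
Asymptotic: u ~ c₁ sin(πx/2) e^{-λ₁t} with decay rate λ₁ ≈ 1.413.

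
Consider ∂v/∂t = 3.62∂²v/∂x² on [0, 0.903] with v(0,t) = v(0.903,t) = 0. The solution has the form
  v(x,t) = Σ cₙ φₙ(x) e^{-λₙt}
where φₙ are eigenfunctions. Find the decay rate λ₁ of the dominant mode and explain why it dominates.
Eigenvalues: λₙ = 3.62n²π²/0.903².
First three modes:
  n=1: λ₁ = 3.62π²/0.903² ≈ 43.816
  n=2: λ₂ = 14.48π²/0.903² ≈ 175.264 (4× faster decay)
  n=3: λ₃ = 32.58π²/0.903² ≈ 394.344 (9× faster decay)
As t → ∞, higher modes decay exponentially faster. The n=1 mode dominates: v ~ c₁ sin(πx/0.903) e^{-λ₁t}.
Decay rate: λ₁ = 3.62π²/0.903² ≈ 43.816.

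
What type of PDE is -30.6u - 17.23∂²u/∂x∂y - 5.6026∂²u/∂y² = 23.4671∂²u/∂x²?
Rewriting in standard form: -23.4671∂²u/∂x² - 17.23∂²u/∂x∂y - 5.6026∂²u/∂y² - 30.6u = 0. With A = -23.4671, B = -17.23, C = -5.6026, the discriminant is -229.03419784. This is an elliptic PDE.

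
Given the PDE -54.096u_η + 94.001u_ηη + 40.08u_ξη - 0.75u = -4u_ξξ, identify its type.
Rewriting in standard form: 4u_ξξ + 40.08u_ξη + 94.001u_ηη - 54.096u_η - 0.75u = 0. The second-order coefficients are A = 4, B = 40.08, C = 94.001. Since B² - 4AC = 102.3904 > 0, this is a hyperbolic PDE.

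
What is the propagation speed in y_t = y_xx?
Infinite. The heat equation is parabolic, not hyperbolic, so disturbances propagate instantly.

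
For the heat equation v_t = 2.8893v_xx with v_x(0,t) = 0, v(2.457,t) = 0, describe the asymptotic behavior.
v → 0. Heat escapes through the Dirichlet boundary.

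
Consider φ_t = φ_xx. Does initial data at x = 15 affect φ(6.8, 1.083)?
Yes, for any finite x. The heat equation has infinite propagation speed, so all initial data affects all points at any t > 0.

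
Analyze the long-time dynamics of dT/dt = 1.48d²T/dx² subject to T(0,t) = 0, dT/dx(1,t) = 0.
Long-time behavior: T → 0. Heat escapes through the Dirichlet boundary.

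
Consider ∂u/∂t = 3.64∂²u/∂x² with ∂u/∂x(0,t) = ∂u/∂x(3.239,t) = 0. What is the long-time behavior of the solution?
As t → ∞, u → constant (steady state). Heat is conserved (no flux at boundaries); solution approaches the spatial average.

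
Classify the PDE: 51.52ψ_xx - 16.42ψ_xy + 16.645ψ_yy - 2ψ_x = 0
A = 51.52, B = -16.42, C = 16.645. Discriminant B² - 4AC = -3160.5852. Since -3160.5852 < 0, elliptic.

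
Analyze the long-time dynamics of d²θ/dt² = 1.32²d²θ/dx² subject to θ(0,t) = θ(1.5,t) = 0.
Long-time behavior: θ oscillates (no decay). Energy is conserved; the solution oscillates indefinitely as standing waves.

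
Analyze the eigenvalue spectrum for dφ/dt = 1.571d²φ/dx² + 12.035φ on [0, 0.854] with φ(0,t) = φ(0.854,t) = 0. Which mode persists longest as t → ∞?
Eigenvalues: λₙ = 1.571n²π²/0.854² - 12.035.
First three modes:
  n=1: λ₁ = 1.571π²/0.854² - 12.035 ≈ 9.225
  n=2: λ₂ = 6.284π²/0.854² - 12.035 ≈ 73.004
  n=3: λ₃ = 14.139π²/0.854² - 12.035 ≈ 179.304
Since 1.571π²/0.854² ≈ 21.26 > 12.035, all λₙ > 0.
The n=1 mode decays slowest → dominates as t → ∞.
Asymptotic: φ ~ c₁ sin(πx/0.854) e^{-λ₁t} with decay rate λ₁ ≈ 9.225.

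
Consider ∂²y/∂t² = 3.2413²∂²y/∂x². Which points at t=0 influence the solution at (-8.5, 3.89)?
Domain of dependence: [-21.108657, 4.108657]. Signals travel at speed 3.2413, so data within |x - -8.5| ≤ 3.2413·3.89 = 12.608657 can reach the point.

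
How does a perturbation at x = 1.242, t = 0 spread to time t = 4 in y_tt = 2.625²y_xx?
Domain of influence: [-9.258, 11.742]. Data at x = 1.242 spreads outward at speed 2.625.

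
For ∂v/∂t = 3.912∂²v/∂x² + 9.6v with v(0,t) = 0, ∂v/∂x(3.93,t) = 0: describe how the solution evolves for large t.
v grows unboundedly. Reaction dominates diffusion (r=9.6 > κπ²/(4L²)≈0.62); solution grows exponentially.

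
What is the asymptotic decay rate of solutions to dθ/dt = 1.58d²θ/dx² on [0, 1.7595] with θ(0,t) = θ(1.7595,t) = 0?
Eigenvalues: λₙ = 1.58n²π²/1.7595².
First three modes:
  n=1: λ₁ = 1.58π²/1.7595² ≈ 5.037
  n=2: λ₂ = 6.32π²/1.7595² ≈ 20.148 (4× faster decay)
  n=3: λ₃ = 14.22π²/1.7595² ≈ 45.334 (9× faster decay)
As t → ∞, higher modes decay exponentially faster. The n=1 mode dominates: θ ~ c₁ sin(πx/1.7595) e^{-λ₁t}.
Decay rate: λ₁ = 1.58π²/1.7595² ≈ 5.037.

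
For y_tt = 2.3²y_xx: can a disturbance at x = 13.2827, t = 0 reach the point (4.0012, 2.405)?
No. The domain of dependence is [-1.5303, 9.5327], and 13.2827 is outside this interval.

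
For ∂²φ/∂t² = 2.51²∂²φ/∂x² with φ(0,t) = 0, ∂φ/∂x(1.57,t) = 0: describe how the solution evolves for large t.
φ oscillates (no decay). Energy is conserved; the solution oscillates indefinitely as standing waves.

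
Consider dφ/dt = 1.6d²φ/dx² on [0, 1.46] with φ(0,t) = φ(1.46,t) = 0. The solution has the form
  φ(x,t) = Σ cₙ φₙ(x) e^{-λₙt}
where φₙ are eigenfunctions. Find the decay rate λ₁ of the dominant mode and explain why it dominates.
Eigenvalues: λₙ = 1.6n²π²/1.46².
First three modes:
  n=1: λ₁ = 1.6π²/1.46² ≈ 7.408
  n=2: λ₂ = 6.4π²/1.46² ≈ 29.633 (4× faster decay)
  n=3: λ₃ = 14.4π²/1.46² ≈ 66.674 (9× faster decay)
As t → ∞, higher modes decay exponentially faster. The n=1 mode dominates: φ ~ c₁ sin(πx/1.46) e^{-λ₁t}.
Decay rate: λ₁ = 1.6π²/1.46² ≈ 7.408.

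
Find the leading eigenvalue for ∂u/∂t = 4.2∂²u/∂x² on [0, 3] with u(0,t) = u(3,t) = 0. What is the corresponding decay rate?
Eigenvalues: λₙ = 4.2n²π²/3².
First three modes:
  n=1: λ₁ = 4.2π²/3² ≈ 4.606
  n=2: λ₂ = 16.8π²/3² ≈ 18.423 (4× faster decay)
  n=3: λ₃ = 37.8π²/3² ≈ 41.452 (9× faster decay)
As t → ∞, higher modes decay exponentially faster. The n=1 mode dominates: u ~ c₁ sin(πx/3) e^{-λ₁t}.
Decay rate: λ₁ = 4.2π²/3² ≈ 4.606.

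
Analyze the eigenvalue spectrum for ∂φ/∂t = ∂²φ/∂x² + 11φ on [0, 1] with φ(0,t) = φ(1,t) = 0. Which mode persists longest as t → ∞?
Eigenvalues: λₙ = n²π²/1² - 11.
First three modes:
  n=1: λ₁ = π² - 11 ≈ -1.13
  n=2: λ₂ = 4π² - 11 ≈ 28.478
  n=3: λ₃ = 9π² - 11 ≈ 77.826
Since π² ≈ 9.87 < 11, λ₁ < 0.
The n=1 mode grows fastest (−λₙ is largest for n=1) → dominates.
Asymptotic: φ ~ c₁ sin(πx/1) e^{1.13t} (exponential growth at rate −λ₁ ≈ 1.13).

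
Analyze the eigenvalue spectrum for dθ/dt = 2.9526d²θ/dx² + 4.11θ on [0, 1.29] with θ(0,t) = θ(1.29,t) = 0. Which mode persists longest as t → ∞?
Eigenvalues: λₙ = 2.9526n²π²/1.29² - 4.11.
First three modes:
  n=1: λ₁ = 2.9526π²/1.29² - 4.11 ≈ 13.402
  n=2: λ₂ = 11.8104π²/1.29² - 4.11 ≈ 65.936
  n=3: λ₃ = 26.5734π²/1.29² - 4.11 ≈ 153.494
Since 2.9526π²/1.29² ≈ 17.512 > 4.11, all λₙ > 0.
The n=1 mode decays slowest → dominates as t → ∞.
Asymptotic: θ ~ c₁ sin(πx/1.29) e^{-λ₁t} with decay rate λ₁ ≈ 13.402.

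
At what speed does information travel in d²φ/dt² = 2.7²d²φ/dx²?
Speed = 2.7. Information travels along characteristics x = x₀ ± 2.7t.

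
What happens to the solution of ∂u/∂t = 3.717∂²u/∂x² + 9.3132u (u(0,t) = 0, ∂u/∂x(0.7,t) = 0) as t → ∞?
u → 0. Diffusion dominates reaction (r=9.3132 < κπ²/(4L²)≈18.72); solution decays.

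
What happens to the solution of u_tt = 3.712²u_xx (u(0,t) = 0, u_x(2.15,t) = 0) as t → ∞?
u oscillates (no decay). Energy is conserved; the solution oscillates indefinitely as standing waves.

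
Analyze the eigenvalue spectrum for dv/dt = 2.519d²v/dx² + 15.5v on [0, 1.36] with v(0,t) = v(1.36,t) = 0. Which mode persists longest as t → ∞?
Eigenvalues: λₙ = 2.519n²π²/1.36² - 15.5.
First three modes:
  n=1: λ₁ = 2.519π²/1.36² - 15.5 ≈ -2.058
  n=2: λ₂ = 10.076π²/1.36² - 15.5 ≈ 38.266
  n=3: λ₃ = 22.671π²/1.36² - 15.5 ≈ 105.474
Since 2.519π²/1.36² ≈ 13.442 < 15.5, λ₁ < 0.
The n=1 mode grows fastest (−λₙ is largest for n=1) → dominates.
Asymptotic: v ~ c₁ sin(πx/1.36) e^{2.058t} (exponential growth at rate −λ₁ ≈ 2.058).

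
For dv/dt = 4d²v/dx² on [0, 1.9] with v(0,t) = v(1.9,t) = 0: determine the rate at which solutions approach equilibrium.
Eigenvalues: λₙ = 4n²π²/1.9².
First three modes:
  n=1: λ₁ = 4π²/1.9² ≈ 10.936
  n=2: λ₂ = 16π²/1.9² ≈ 43.743 (4× faster decay)
  n=3: λ₃ = 36π²/1.9² ≈ 98.423 (9× faster decay)
As t → ∞, higher modes decay exponentially faster. The n=1 mode dominates: v ~ c₁ sin(πx/1.9) e^{-λ₁t}.
Decay rate: λ₁ = 4π²/1.9² ≈ 10.936.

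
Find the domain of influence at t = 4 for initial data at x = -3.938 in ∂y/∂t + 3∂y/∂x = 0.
At x = 8.062. The characteristic carries data from (-3.938, 0) to (8.062, 4).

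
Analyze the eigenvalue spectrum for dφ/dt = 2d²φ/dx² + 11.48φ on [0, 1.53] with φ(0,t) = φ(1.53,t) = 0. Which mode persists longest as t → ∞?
Eigenvalues: λₙ = 2n²π²/1.53² - 11.48.
First three modes:
  n=1: λ₁ = 2π²/1.53² - 11.48 ≈ -3.048
  n=2: λ₂ = 8π²/1.53² - 11.48 ≈ 22.249
  n=3: λ₃ = 18π²/1.53² - 11.48 ≈ 64.411
Since 2π²/1.53² ≈ 8.432 < 11.48, λ₁ < 0.
The n=1 mode grows fastest (−λₙ is largest for n=1) → dominates.
Asymptotic: φ ~ c₁ sin(πx/1.53) e^{3.048t} (exponential growth at rate −λ₁ ≈ 3.048).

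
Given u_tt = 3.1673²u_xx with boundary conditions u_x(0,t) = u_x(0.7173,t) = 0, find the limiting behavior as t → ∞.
u oscillates about a mean that drifts linearly in t (generically unbounded; no decay). There is no damping, so the nonconstant modes persist as standing waves (energy conserved, no decay). But with Neumann conditions at both ends the constant mode has eigenvalue 0: the spatial mean M(t) of u satisfies M'' = 0, so M(t) = M(0) + M'(0)·t. Unless the initial velocity has zero mean (∫u_t(x,0)dx = 0), the solution grows linearly in t (unbounded, though not exponentially); if it does have zero mean, the solution stays bounded and simply oscillates.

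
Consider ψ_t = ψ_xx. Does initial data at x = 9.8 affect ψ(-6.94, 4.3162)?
Yes, for any finite x. The heat equation has infinite propagation speed, so all initial data affects all points at any t > 0.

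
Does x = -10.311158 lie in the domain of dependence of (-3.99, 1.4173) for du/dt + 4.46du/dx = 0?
Yes. The characteristic through (-3.99, 1.4173) passes through x = -10.311158.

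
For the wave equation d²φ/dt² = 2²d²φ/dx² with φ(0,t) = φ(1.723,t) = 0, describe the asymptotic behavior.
φ oscillates (no decay). Energy is conserved; the solution oscillates indefinitely as standing waves.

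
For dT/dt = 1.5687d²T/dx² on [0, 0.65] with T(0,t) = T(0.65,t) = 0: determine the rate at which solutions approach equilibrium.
Eigenvalues: λₙ = 1.5687n²π²/0.65².
First three modes:
  n=1: λ₁ = 1.5687π²/0.65² ≈ 36.645
  n=2: λ₂ = 6.2748π²/0.65² ≈ 146.579 (4× faster decay)
  n=3: λ₃ = 14.1183π²/0.65² ≈ 329.804 (9× faster decay)
As t → ∞, higher modes decay exponentially faster. The n=1 mode dominates: T ~ c₁ sin(πx/0.65) e^{-λ₁t}.
Decay rate: λ₁ = 1.5687π²/0.65² ≈ 36.645.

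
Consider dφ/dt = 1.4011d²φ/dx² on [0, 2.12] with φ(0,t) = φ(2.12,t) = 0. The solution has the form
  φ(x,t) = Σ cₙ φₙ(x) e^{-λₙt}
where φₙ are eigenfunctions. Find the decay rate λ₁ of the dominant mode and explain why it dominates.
Eigenvalues: λₙ = 1.4011n²π²/2.12².
First three modes:
  n=1: λ₁ = 1.4011π²/2.12² ≈ 3.077
  n=2: λ₂ = 5.6044π²/2.12² ≈ 12.307 (4× faster decay)
  n=3: λ₃ = 12.6099π²/2.12² ≈ 27.691 (9× faster decay)
As t → ∞, higher modes decay exponentially faster. The n=1 mode dominates: φ ~ c₁ sin(πx/2.12) e^{-λ₁t}.
Decay rate: λ₁ = 1.4011π²/2.12² ≈ 3.077.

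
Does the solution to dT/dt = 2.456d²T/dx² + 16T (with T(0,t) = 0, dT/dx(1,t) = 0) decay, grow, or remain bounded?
T grows unboundedly. Reaction dominates diffusion (r=16 > κπ²/(4L²)≈6.06); solution grows exponentially.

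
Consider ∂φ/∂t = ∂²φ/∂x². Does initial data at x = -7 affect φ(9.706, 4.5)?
Yes, for any finite x. The heat equation has infinite propagation speed, so all initial data affects all points at any t > 0.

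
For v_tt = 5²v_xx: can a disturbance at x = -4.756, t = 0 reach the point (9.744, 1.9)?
No. The domain of dependence is [0.244, 19.244], and -4.756 is outside this interval.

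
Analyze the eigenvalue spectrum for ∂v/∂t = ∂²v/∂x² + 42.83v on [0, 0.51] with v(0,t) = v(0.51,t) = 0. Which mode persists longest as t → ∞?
Eigenvalues: λₙ = n²π²/0.51² - 42.83.
First three modes:
  n=1: λ₁ = π²/0.51² - 42.83 ≈ -4.885
  n=2: λ₂ = 4π²/0.51² - 42.83 ≈ 108.952
  n=3: λ₃ = 9π²/0.51² - 42.83 ≈ 298.679
Since π²/0.51² ≈ 37.945 < 42.83, λ₁ < 0.
The n=1 mode grows fastest (−λₙ is largest for n=1) → dominates.
Asymptotic: v ~ c₁ sin(πx/0.51) e^{4.885t} (exponential growth at rate −λ₁ ≈ 4.885).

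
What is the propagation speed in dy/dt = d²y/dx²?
Infinite. The heat equation is parabolic, not hyperbolic, so disturbances propagate instantly.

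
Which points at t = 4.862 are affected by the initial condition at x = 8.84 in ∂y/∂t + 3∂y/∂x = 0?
At x = 23.426. The characteristic carries data from (8.84, 0) to (23.426, 4.862).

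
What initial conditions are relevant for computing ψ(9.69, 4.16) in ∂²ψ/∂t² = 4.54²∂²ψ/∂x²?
Domain of dependence: [-9.1964, 28.5764]. Signals travel at speed 4.54, so data within |x - 9.69| ≤ 4.54·4.16 = 18.8864 can reach the point.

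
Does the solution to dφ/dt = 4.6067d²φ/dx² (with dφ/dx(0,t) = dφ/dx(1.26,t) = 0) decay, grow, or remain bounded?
φ → constant (steady state). Heat is conserved (no flux at boundaries); solution approaches the spatial average.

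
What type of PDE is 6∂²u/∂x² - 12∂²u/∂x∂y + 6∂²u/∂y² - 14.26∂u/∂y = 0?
With A = 6, B = -12, C = 6, the discriminant is 0. This is a parabolic PDE.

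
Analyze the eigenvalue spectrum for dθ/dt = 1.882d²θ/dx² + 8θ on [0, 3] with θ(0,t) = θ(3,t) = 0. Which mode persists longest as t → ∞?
Eigenvalues: λₙ = 1.882n²π²/3² - 8.
First three modes:
  n=1: λ₁ = 1.882π²/3² - 8 ≈ -5.936
  n=2: λ₂ = 7.528π²/3² - 8 ≈ 0.255
  n=3: λ₃ = 16.938π²/3² - 8 ≈ 10.575
Since 1.882π²/3² ≈ 2.064 < 8, λ₁ < 0.
The n=1 mode grows fastest (−λₙ is largest for n=1) → dominates.
Asymptotic: θ ~ c₁ sin(πx/3) e^{5.936t} (exponential growth at rate −λ₁ ≈ 5.936).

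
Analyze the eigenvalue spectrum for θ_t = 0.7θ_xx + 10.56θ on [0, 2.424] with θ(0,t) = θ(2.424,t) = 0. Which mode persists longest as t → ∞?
Eigenvalues: λₙ = 0.7n²π²/2.424² - 10.56.
First three modes:
  n=1: λ₁ = 0.7π²/2.424² - 10.56 ≈ -9.384
  n=2: λ₂ = 2.8π²/2.424² - 10.56 ≈ -5.857
  n=3: λ₃ = 6.3π²/2.424² - 10.56 ≈ 0.022
Since 0.7π²/2.424² ≈ 1.176 < 10.56, λ₁ < 0.
The n=1 mode grows fastest (−λₙ is largest for n=1) → dominates.
Asymptotic: θ ~ c₁ sin(πx/2.424) e^{9.384t} (exponential growth at rate −λ₁ ≈ 9.384).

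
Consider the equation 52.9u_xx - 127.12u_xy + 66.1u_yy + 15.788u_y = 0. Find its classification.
Hyperbolic. (A = 52.9, B = -127.12, C = 66.1 gives B² - 4AC = 2172.7344.)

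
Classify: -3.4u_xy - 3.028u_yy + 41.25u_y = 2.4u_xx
Rewriting in standard form: -2.4u_xx - 3.4u_xy - 3.028u_yy + 41.25u_y = 0. Elliptic (discriminant = -17.5088).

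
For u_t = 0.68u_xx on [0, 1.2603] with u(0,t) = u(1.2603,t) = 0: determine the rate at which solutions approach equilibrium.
Eigenvalues: λₙ = 0.68n²π²/1.2603².
First three modes:
  n=1: λ₁ = 0.68π²/1.2603² ≈ 4.225
  n=2: λ₂ = 2.72π²/1.2603² ≈ 16.901 (4× faster decay)
  n=3: λ₃ = 6.12π²/1.2603² ≈ 38.028 (9× faster decay)
As t → ∞, higher modes decay exponentially faster. The n=1 mode dominates: u ~ c₁ sin(πx/1.2603) e^{-λ₁t}.
Decay rate: λ₁ = 0.68π²/1.2603² ≈ 4.225.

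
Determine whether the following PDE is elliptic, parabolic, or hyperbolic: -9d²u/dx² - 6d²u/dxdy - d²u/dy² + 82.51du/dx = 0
Coefficients: A = -9, B = -6, C = -1. B² - 4AC = 0, which is zero, so the equation is parabolic.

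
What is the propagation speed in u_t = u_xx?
Infinite. The heat equation is parabolic, not hyperbolic, so disturbances propagate instantly.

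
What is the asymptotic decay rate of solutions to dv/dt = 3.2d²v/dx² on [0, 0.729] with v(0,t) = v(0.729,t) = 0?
Eigenvalues: λₙ = 3.2n²π²/0.729².
First three modes:
  n=1: λ₁ = 3.2π²/0.729² ≈ 59.428
  n=2: λ₂ = 12.8π²/0.729² ≈ 237.714 (4× faster decay)
  n=3: λ₃ = 28.8π²/0.729² ≈ 534.856 (9× faster decay)
As t → ∞, higher modes decay exponentially faster. The n=1 mode dominates: v ~ c₁ sin(πx/0.729) e^{-λ₁t}.
Decay rate: λ₁ = 3.2π²/0.729² ≈ 59.428.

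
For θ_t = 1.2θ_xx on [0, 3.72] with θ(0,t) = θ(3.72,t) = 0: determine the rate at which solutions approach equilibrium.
Eigenvalues: λₙ = 1.2n²π²/3.72².
First three modes:
  n=1: λ₁ = 1.2π²/3.72² ≈ 0.856
  n=2: λ₂ = 4.8π²/3.72² ≈ 3.423 (4× faster decay)
  n=3: λ₃ = 10.8π²/3.72² ≈ 7.703 (9× faster decay)
As t → ∞, higher modes decay exponentially faster. The n=1 mode dominates: θ ~ c₁ sin(πx/3.72) e^{-λ₁t}.
Decay rate: λ₁ = 1.2π²/3.72² ≈ 0.856.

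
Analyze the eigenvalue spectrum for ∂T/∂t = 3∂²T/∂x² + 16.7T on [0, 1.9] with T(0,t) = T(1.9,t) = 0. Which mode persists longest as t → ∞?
Eigenvalues: λₙ = 3n²π²/1.9² - 16.7.
First three modes:
  n=1: λ₁ = 3π²/1.9² - 16.7 ≈ -8.498
  n=2: λ₂ = 12π²/1.9² - 16.7 ≈ 16.108
  n=3: λ₃ = 27π²/1.9² - 16.7 ≈ 57.117
Since 3π²/1.9² ≈ 8.202 < 16.7, λ₁ < 0.
The n=1 mode grows fastest (−λₙ is largest for n=1) → dominates.
Asymptotic: T ~ c₁ sin(πx/1.9) e^{8.498t} (exponential growth at rate −λ₁ ≈ 8.498).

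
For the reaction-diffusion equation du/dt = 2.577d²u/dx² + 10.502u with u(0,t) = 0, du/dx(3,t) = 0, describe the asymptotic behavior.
u grows unboundedly. Reaction dominates diffusion (r=10.502 > κπ²/(4L²)≈0.71); solution grows exponentially.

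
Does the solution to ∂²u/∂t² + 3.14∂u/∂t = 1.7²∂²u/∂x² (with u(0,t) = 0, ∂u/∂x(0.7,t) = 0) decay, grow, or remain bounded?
u → 0. Damping (γ=3.14) dissipates energy; oscillations decay exponentially.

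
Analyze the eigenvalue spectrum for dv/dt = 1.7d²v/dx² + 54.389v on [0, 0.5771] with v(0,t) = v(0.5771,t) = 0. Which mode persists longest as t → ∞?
Eigenvalues: λₙ = 1.7n²π²/0.5771² - 54.389.
First three modes:
  n=1: λ₁ = 1.7π²/0.5771² - 54.389 ≈ -4.01
  n=2: λ₂ = 6.8π²/0.5771² - 54.389 ≈ 147.126
  n=3: λ₃ = 15.3π²/0.5771² - 54.389 ≈ 399.019
Since 1.7π²/0.5771² ≈ 50.379 < 54.389, λ₁ < 0.
The n=1 mode grows fastest (−λₙ is largest for n=1) → dominates.
Asymptotic: v ~ c₁ sin(πx/0.5771) e^{4.01t} (exponential growth at rate −λ₁ ≈ 4.01).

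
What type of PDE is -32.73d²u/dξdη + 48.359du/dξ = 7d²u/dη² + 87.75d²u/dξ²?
Rewriting in standard form: -87.75d²u/dξ² - 32.73d²u/dξdη - 7d²u/dη² + 48.359du/dξ = 0. With A = -87.75, B = -32.73, C = -7, the discriminant is -1385.7471. This is an elliptic PDE.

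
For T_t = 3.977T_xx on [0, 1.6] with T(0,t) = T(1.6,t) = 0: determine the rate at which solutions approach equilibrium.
Eigenvalues: λₙ = 3.977n²π²/1.6².
First three modes:
  n=1: λ₁ = 3.977π²/1.6² ≈ 15.333
  n=2: λ₂ = 15.908π²/1.6² ≈ 61.33 (4× faster decay)
  n=3: λ₃ = 35.793π²/1.6² ≈ 137.993 (9× faster decay)
As t → ∞, higher modes decay exponentially faster. The n=1 mode dominates: T ~ c₁ sin(πx/1.6) e^{-λ₁t}.
Decay rate: λ₁ = 3.977π²/1.6² ≈ 15.333.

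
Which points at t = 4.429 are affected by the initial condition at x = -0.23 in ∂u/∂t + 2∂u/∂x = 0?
At x = 8.628. The characteristic carries data from (-0.23, 0) to (8.628, 4.429).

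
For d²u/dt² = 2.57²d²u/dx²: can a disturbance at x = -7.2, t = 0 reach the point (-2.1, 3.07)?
Yes. The domain of dependence is [-9.9899, 5.7899], and -7.2 ∈ [-9.9899, 5.7899].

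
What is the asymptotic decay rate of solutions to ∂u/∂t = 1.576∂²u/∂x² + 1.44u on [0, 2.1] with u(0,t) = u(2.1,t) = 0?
Eigenvalues: λₙ = 1.576n²π²/2.1² - 1.44.
First three modes:
  n=1: λ₁ = 1.576π²/2.1² - 1.44 ≈ 2.087
  n=2: λ₂ = 6.304π²/2.1² - 1.44 ≈ 12.668
  n=3: λ₃ = 14.184π²/2.1² - 1.44 ≈ 30.304
Since 1.576π²/2.1² ≈ 3.527 > 1.44, all λₙ > 0.
The n=1 mode decays slowest → dominates as t → ∞.
Asymptotic: u ~ c₁ sin(πx/2.1) e^{-λ₁t} with decay rate λ₁ ≈ 2.087.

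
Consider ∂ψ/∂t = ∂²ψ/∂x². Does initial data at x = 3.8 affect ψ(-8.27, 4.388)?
Yes, for any finite x. The heat equation has infinite propagation speed, so all initial data affects all points at any t > 0.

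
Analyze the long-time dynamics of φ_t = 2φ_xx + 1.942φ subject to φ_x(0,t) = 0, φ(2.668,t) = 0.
Long-time behavior: φ grows unboundedly. Reaction dominates diffusion (r=1.942 > κπ²/(4L²)≈0.69); solution grows exponentially.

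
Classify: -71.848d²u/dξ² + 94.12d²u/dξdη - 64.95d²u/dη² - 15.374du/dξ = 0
Elliptic (discriminant = -9807.536).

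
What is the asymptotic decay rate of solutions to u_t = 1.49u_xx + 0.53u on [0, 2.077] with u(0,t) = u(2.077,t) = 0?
Eigenvalues: λₙ = 1.49n²π²/2.077² - 0.53.
First three modes:
  n=1: λ₁ = 1.49π²/2.077² - 0.53 ≈ 2.879
  n=2: λ₂ = 5.96π²/2.077² - 0.53 ≈ 13.106
  n=3: λ₃ = 13.41π²/2.077² - 0.53 ≈ 30.15
Since 1.49π²/2.077² ≈ 3.409 > 0.53, all λₙ > 0.
The n=1 mode decays slowest → dominates as t → ∞.
Asymptotic: u ~ c₁ sin(πx/2.077) e^{-λ₁t} with decay rate λ₁ ≈ 2.879.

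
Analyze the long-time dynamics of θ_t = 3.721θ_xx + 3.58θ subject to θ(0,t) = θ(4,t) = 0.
Long-time behavior: θ grows unboundedly. Reaction dominates diffusion (r=3.58 > κπ²/L²≈2.3); solution grows exponentially.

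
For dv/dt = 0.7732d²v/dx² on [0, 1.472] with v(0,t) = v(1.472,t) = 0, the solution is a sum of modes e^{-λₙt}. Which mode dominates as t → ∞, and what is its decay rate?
Eigenvalues: λₙ = 0.7732n²π²/1.472².
First three modes:
  n=1: λ₁ = 0.7732π²/1.472² ≈ 3.522
  n=2: λ₂ = 3.0928π²/1.472² ≈ 14.088 (4× faster decay)
  n=3: λ₃ = 6.9588π²/1.472² ≈ 31.697 (9× faster decay)
As t → ∞, higher modes decay exponentially faster. The n=1 mode dominates: v ~ c₁ sin(πx/1.472) e^{-λ₁t}.
Decay rate: λ₁ = 0.7732π²/1.472² ≈ 3.522.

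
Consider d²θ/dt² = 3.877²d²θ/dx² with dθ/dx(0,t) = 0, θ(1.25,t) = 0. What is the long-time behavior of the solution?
As t → ∞, θ oscillates (no decay). Energy is conserved; the solution oscillates indefinitely as standing waves.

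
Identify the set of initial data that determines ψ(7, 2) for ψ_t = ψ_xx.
The entire real line. The heat equation has infinite propagation speed: any initial disturbance instantly affects all points (though exponentially small far away).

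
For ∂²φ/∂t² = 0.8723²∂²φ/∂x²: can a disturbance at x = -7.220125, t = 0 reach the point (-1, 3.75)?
No. The domain of dependence is [-4.271125, 2.271125], and -7.220125 is outside this interval.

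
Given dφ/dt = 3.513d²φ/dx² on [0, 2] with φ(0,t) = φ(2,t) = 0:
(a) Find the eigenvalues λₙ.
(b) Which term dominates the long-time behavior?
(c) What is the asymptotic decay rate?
Eigenvalues: λₙ = 3.513n²π²/2².
First three modes:
  n=1: λ₁ = 3.513π²/2² ≈ 8.668
  n=2: λ₂ = 14.052π²/2² ≈ 34.672 (4× faster decay)
  n=3: λ₃ = 31.617π²/2² ≈ 78.012 (9× faster decay)
As t → ∞, higher modes decay exponentially faster. The n=1 mode dominates: φ ~ c₁ sin(πx/2) e^{-λ₁t}.
Decay rate: λ₁ = 3.513π²/2² ≈ 8.668.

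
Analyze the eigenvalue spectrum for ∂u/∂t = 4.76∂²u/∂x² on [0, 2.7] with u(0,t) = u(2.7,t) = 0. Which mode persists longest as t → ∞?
Eigenvalues: λₙ = 4.76n²π²/2.7².
First three modes:
  n=1: λ₁ = 4.76π²/2.7² ≈ 6.444
  n=2: λ₂ = 19.04π²/2.7² ≈ 25.777 (4× faster decay)
  n=3: λ₃ = 42.84π²/2.7² ≈ 57.999 (9× faster decay)
As t → ∞, higher modes decay exponentially faster. The n=1 mode dominates: u ~ c₁ sin(πx/2.7) e^{-λ₁t}.
Decay rate: λ₁ = 4.76π²/2.7² ≈ 6.444.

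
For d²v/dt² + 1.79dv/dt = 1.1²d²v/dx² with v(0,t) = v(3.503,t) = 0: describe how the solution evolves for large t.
v → 0. Damping (γ=1.79) dissipates energy; oscillations decay exponentially.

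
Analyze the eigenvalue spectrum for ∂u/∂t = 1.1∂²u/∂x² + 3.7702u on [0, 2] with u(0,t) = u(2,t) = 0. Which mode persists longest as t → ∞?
Eigenvalues: λₙ = 1.1n²π²/2² - 3.7702.
First three modes:
  n=1: λ₁ = 1.1π²/2² - 3.7702 ≈ -1.056
  n=2: λ₂ = 4.4π²/2² - 3.7702 ≈ 7.086
  n=3: λ₃ = 9.9π²/2² - 3.7702 ≈ 20.657
Since 1.1π²/2² ≈ 2.714 < 3.7702, λ₁ < 0.
The n=1 mode grows fastest (−λₙ is largest for n=1) → dominates.
Asymptotic: u ~ c₁ sin(πx/2) e^{1.056t} (exponential growth at rate −λ₁ ≈ 1.056).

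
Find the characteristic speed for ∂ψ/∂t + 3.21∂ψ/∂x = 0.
Speed = 3.21. Information travels along x - 3.21t = const (rightward).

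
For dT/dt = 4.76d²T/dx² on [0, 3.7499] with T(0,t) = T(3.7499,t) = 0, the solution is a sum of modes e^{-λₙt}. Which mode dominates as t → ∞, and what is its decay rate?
Eigenvalues: λₙ = 4.76n²π²/3.7499².
First three modes:
  n=1: λ₁ = 4.76π²/3.7499² ≈ 3.341
  n=2: λ₂ = 19.04π²/3.7499² ≈ 13.364 (4× faster decay)
  n=3: λ₃ = 42.84π²/3.7499² ≈ 30.068 (9× faster decay)
As t → ∞, higher modes decay exponentially faster. The n=1 mode dominates: T ~ c₁ sin(πx/3.7499) e^{-λ₁t}.
Decay rate: λ₁ = 4.76π²/3.7499² ≈ 3.341.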